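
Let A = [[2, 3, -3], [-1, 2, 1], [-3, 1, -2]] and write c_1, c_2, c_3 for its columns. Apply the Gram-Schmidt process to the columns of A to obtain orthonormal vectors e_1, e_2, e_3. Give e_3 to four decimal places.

c_1 = (2, -1, -3); ‖c_1‖ = 3.7417, so e_1 = (0.5345, -0.2673, -0.8018).
e_1·c_2 = 0.5345·3 + (-0.2673)·2 + (-0.8018)·1 = 0.2673.
u_2 = c_2 − 0.2673·e_1 = (2.8571, 2.0714, 1.2143).
‖u_2‖ = 3.7321, so e_2 = (0.7656, 0.5550, 0.3254).
e_1·c_3 = 0.5345·(-3) + (-0.2673)·1 + (-0.8018)·(-2) = -0.2673; e_2·c_3 = 0.7656·(-3) + 0.5550·1 + 0.3254·(-2) = -2.3924.
u_3 = c_3 + 0.2673·e_1 + 2.3924·e_2 = (-1.0256, 2.2564, -1.4359).
‖u_3‖ = 2.8645, so e_3 = (-0.3581, 0.7877, -0.5013).

e_3 = (-0.3581, 0.7877, -0.5013)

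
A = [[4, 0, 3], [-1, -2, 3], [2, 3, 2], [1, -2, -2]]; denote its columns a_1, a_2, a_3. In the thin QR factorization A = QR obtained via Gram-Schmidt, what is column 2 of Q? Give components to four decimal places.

q_2 = (-0.2783, -0.4407, 0.6262, -0.5798)

a_1 = (4, -1, 2, 1); ‖a_1‖ = 4.6904, so q_1 = (0.8528, -0.2132, 0.4264, 0.2132).
q_1·a_2 = 0.8528·0 + (-0.2132)·(-2) + 0.4264·3 + 0.2132·(-2) = 1.2792.
u_2 = a_2 − 1.2792·q_1 = (-1.0909, -1.7273, 2.4545, -2.2727).
‖u_2‖ = 3.9196, so q_2 = (-0.2783, -0.4407, 0.6262, -0.5798).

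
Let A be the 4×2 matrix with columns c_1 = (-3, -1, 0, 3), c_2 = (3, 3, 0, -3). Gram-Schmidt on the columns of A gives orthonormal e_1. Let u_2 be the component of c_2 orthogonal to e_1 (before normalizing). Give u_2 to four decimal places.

c_1 = (-3, -1, 0, 3); ‖c_1‖ = 4.3589, so e_1 = (-0.6882, -0.2294, 0.0000, 0.6882).
e_1·c_2 = (-0.6882)·3 + (-0.2294)·3 + 0.0000·0 + 0.6882·(-3) = -4.8177.
u_2 = c_2 + 4.8177·e_1 = (-0.3158, 1.8947, 0.0000, 0.3158).

u_2 = (-0.3158, 1.8947, 0.0000, 0.3158)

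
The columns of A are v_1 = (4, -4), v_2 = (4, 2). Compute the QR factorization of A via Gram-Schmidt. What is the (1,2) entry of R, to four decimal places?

r_{12} = 1.4142

v_1 = (4, -4); ‖v_1‖ = 5.6569, so q_1 = (0.7071, -0.7071).
r_{12} = q_1·v_2 = 1.4142.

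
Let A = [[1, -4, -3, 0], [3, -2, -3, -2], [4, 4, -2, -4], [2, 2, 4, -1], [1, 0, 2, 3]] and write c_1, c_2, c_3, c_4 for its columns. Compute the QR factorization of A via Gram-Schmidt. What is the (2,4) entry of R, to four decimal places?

r_{24} = -1.1916

c_1 = (1, 3, 4, 2, 1); ‖c_1‖ = 5.5678, so q_1 = (0.1796, 0.5388, 0.7184, 0.3592, 0.1796).
q_1·c_2 = 0.1796·(-4) + 0.5388·(-2) + 0.7184·4 + 0.3592·2 + 0.1796·0 = 1.7961.
u_2 = c_2 − 1.7961·q_1 = (-4.3226, -2.9677, 2.7097, 1.3548, -0.3226).
‖u_2‖ = 6.0642, so q_2 = (-0.7128, -0.4894, 0.4468, 0.2234, -0.0532).
r_{24} = q_2·c_4 = -1.1916.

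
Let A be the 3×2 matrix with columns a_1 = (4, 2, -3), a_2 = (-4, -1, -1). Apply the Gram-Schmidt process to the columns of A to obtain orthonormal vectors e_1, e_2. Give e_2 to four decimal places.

e_2 = (-0.6034, 0.0108, -0.7974)

a_1 = (4, 2, -3); ‖a_1‖ = 5.3852, so e_1 = (0.7428, 0.3714, -0.5571).
e_1·a_2 = 0.7428·(-4) + 0.3714·(-1) + (-0.5571)·(-1) = -2.7854.
u_2 = a_2 + 2.7854·e_1 = (-1.9310, 0.0345, -2.5517).
‖u_2‖ = 3.2002, so e_2 = (-0.6034, 0.0108, -0.7974).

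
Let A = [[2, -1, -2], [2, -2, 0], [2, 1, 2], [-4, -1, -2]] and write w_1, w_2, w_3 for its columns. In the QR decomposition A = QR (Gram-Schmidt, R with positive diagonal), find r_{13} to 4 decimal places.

r_{13} = 1.5119

w_1 = (2, 2, 2, -4); ‖w_1‖ = 5.2915, so q_1 = (0.3780, 0.3780, 0.3780, -0.7559).
r_{13} = q_1·w_3 = 1.5119.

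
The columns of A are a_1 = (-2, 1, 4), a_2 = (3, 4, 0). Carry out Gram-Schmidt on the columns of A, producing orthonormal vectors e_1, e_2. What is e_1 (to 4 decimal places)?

a_1 = (-2, 1, 4); ‖a_1‖ = 4.5826, so e_1 = (-0.4364, 0.2182, 0.8729).

e_1 = (-0.4364, 0.2182, 0.8729)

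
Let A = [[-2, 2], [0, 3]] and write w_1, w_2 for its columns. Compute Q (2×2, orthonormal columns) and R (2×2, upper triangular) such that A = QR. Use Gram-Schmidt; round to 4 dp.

w_1 = (-2, 0); ‖w_1‖ = 2.0000, so e_1 = (-1.0000, 0.0000).
e_1·w_2 = (-1.0000)·2 + 0.0000·3 = -2.0000.
u_2 = w_2 + 2.0000·e_1 = (0.0000, 3.0000).
‖u_2‖ = 3.0000, so e_2 = (0.0000, 1.0000).

Q = [[-1.0000, 0.0000], [0.0000, 1.0000]], R = [[2.0000, -2.0000], [0.0000, 3.0000]]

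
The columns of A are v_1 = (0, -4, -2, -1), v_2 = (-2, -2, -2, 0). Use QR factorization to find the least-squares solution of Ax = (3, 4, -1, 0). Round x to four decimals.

v_1 = (0, -4, -2, -1); ‖v_1‖ = 4.5826, so q_1 = (0.0000, -0.8729, -0.4364, -0.2182).
q_1·v_2 = 0.0000·(-2) + (-0.8729)·(-2) + (-0.4364)·(-2) + (-0.2182)·0 = 2.6186.
u_2 = v_2 − 2.6186·q_1 = (-2.0000, 0.2857, -0.8571, 0.5714).
‖u_2‖ = 2.2678, so q_2 = (-0.8819, 0.1260, -0.3780, 0.2520).
Qᵀb = (-3.0551, -1.7638).
Back-substitute: x_2 = -1.7638/2.2678 = -0.7778.
x_1 = (-3.0551 − 2.6186·(-0.7778))/4.5826 = -0.2222.

x = (-0.2222, -0.7778)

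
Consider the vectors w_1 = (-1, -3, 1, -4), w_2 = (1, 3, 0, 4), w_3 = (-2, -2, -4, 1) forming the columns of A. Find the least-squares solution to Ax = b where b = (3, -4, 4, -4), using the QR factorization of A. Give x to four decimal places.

x = (1.2110, 0.1422, -0.6972)

w_1 = (-1, -3, 1, -4); ‖w_1‖ = 5.1962, so e_1 = (-0.1925, -0.5774, 0.1925, -0.7698).
e_1·w_2 = (-0.1925)·1 + (-0.5774)·3 + 0.1925·0 + (-0.7698)·4 = -5.0037.
u_2 = w_2 + 5.0037·e_1 = (0.0370, 0.1111, 0.9630, 0.1481).
‖u_2‖ = 0.9813, so e_2 = (0.0377, 0.1132, 0.9813, 0.1510).
e_1·w_3 = (-0.1925)·(-2) + (-0.5774)·(-2) + 0.1925·(-4) + (-0.7698)·1 = 0.0000; e_2·w_3 = 0.0377·(-2) + 0.1132·(-2) + 0.9813·(-4) + 0.1510·1 = -4.0762.
u_3 = w_3 + 0.0000·e_1 + 4.0762·e_2 = (-1.8462, -1.5385, 0.0000, 1.6154).
‖u_3‖ = 2.8956, so e_3 = (-0.6376, -0.5313, 0.0000, 0.5579).
Qᵀb = (5.5811, 2.9817, -2.0190).
Back-substitute: x_3 = -2.0190/2.8956 = -0.6972.
x_2 = (2.9817 + 4.0762·(-0.6972))/0.9813 = 0.1422.
x_1 = (5.5811 + 5.0037·0.1422 + 0.0000·(-0.6972))/5.1962 = 1.2110.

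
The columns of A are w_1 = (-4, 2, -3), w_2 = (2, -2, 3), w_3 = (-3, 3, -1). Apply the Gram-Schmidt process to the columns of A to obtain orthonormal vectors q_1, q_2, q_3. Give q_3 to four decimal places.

q_3 = (0.0000, 0.8321, 0.5547)

w_1 = (-4, 2, -3); ‖w_1‖ = 5.3852, so q_1 = (-0.7428, 0.3714, -0.5571).
q_1·w_2 = (-0.7428)·2 + 0.3714·(-2) + (-0.5571)·3 = -3.8996.
u_2 = w_2 + 3.8996·q_1 = (-0.8966, -0.5517, 0.8276).
‖u_2‖ = 1.3391, so q_2 = (-0.6695, -0.4120, 0.6180).
q_1·w_3 = (-0.7428)·(-3) + 0.3714·3 + (-0.5571)·(-1) = 3.8996; q_2·w_3 = (-0.6695)·(-3) + (-0.4120)·3 + 0.6180·(-1) = 0.1545.
u_3 = w_3 − 3.8996·q_1 − 0.1545·q_2 = (0.0000, 1.6154, 1.0769).
‖u_3‖ = 1.9415, so q_3 = (0.0000, 0.8321, 0.5547).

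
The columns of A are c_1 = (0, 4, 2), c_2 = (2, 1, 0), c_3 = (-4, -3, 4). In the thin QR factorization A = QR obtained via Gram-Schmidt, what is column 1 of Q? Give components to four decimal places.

e_1 = c_1/‖c_1‖ = (0, 4, 2)/4.4721 = (0.0000, 0.8944, 0.4472).

e_1 = (0.0000, 0.8944, 0.4472)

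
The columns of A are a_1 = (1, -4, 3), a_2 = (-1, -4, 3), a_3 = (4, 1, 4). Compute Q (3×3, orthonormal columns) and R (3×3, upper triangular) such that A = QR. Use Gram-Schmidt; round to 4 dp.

e_1 = a_1/‖a_1‖ = (1, -4, 3)/5.0990 = (0.1961, -0.7845, 0.5883).
r_{12} = e_1·a_2 = 4.7068.
u_2 = a_2 − 4.7068·e_1 = (-1.9231, -0.3077, 0.2308).
‖u_2‖ = 1.9612, so e_2 = (-0.9806, -0.1569, 0.1177).
r_{13} = e_1·a_3 = 2.3534; r_{23} = e_2·a_3 = -3.6085.
u_3 = a_3 − 2.3534·e_1 + 3.6085·e_2 = (0.0000, 2.2800, 3.0400).
‖u_3‖ = 3.8000, so e_3 = (0.0000, 0.6000, 0.8000).

Q = [[0.1961, -0.9806, 0.0000], [-0.7845, -0.1569, 0.6000], [0.5883, 0.1177, 0.8000]], R = [[5.0990, 4.7068, 2.3534], [0.0000, 1.9612, -3.6085], [0.0000, 0.0000, 3.8000]]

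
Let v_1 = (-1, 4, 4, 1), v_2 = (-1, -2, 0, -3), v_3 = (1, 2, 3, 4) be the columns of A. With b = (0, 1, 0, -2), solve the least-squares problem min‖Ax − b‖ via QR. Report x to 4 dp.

x = (0.4336, -0.1638, -0.6253)

v_1 = (-1, 4, 4, 1); ‖v_1‖ = 5.8310, so e_1 = (-0.1715, 0.6860, 0.6860, 0.1715).
e_1·v_2 = (-0.1715)·(-1) + 0.6860·(-2) + 0.6860·0 + 0.1715·(-3) = -1.7150.
u_2 = v_2 + 1.7150·e_1 = (-1.2941, -0.8235, 1.1765, -2.7059).
‖u_2‖ = 3.3255, so e_2 = (-0.3892, -0.2476, 0.3538, -0.8137).
e_1·v_3 = (-0.1715)·1 + 0.6860·2 + 0.6860·3 + 0.1715·4 = 3.9445; e_2·v_3 = (-0.3892)·1 + (-0.2476)·2 + 0.3538·3 + (-0.8137)·4 = -3.0778.
u_3 = v_3 − 3.9445·e_1 + 3.0778·e_2 = (0.4787, -1.4681, 1.3830, 0.8191).
‖u_3‖ = 2.2289, so e_3 = (0.2148, -0.6587, 0.6205, 0.3675).
Qᵀb = (0.3430, 1.3797, -1.3937).
Back-substitute: x_3 = -1.3937/2.2289 = -0.6253.
x_2 = (1.3797 + 3.0778·(-0.6253))/3.3255 = -0.1638.
x_1 = (0.3430 + 1.7150·(-0.1638) − 3.9445·(-0.6253))/5.8310 = 0.4336.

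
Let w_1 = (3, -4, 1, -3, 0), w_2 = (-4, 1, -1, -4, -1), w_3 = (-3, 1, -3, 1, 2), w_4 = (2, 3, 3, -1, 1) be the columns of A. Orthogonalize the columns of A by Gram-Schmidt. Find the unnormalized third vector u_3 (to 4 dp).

u_3 = (-0.6125, -1.2625, -2.2750, 0.3125, 2.2125)

w_1 = (3, -4, 1, -3, 0); ‖w_1‖ = 5.9161, so q_1 = (0.5071, -0.6761, 0.1690, -0.5071, 0.0000).
q_1·w_2 = 0.5071·(-4) + (-0.6761)·1 + 0.1690·(-1) + (-0.5071)·(-4) + 0.0000·(-1) = -0.8452.
u_2 = w_2 + 0.8452·q_1 = (-3.5714, 0.4286, -0.8571, -4.4286, -1.0000).
‖u_2‖ = 5.8554, so q_2 = (-0.6099, 0.0732, -0.1464, -0.7563, -0.1708).
q_1·w_3 = 0.5071·(-3) + (-0.6761)·1 + 0.1690·(-3) + (-0.5071)·1 + 0.0000·2 = -3.2116; q_2·w_3 = (-0.6099)·(-3) + 0.0732·1 + (-0.1464)·(-3) + (-0.7563)·1 + (-0.1708)·2 = 1.2443.
u_3 = w_3 + 3.2116·q_1 − 1.2443·q_2 = (-0.6125, -1.2625, -2.2750, 0.3125, 2.2125).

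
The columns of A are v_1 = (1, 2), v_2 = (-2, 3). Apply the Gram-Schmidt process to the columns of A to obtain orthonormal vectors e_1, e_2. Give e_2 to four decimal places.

v_1 = (1, 2); ‖v_1‖ = 2.2361, so e_1 = (0.4472, 0.8944).
e_1·v_2 = 0.4472·(-2) + 0.8944·3 = 1.7889.
u_2 = v_2 − 1.7889·e_1 = (-2.8000, 1.4000).
‖u_2‖ = 3.1305, so e_2 = (-0.8944, 0.4472).

e_2 = (-0.8944, 0.4472)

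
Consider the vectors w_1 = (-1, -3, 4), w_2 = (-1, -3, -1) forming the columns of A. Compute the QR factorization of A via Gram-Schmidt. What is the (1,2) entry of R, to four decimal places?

w_1 = (-1, -3, 4); ‖w_1‖ = 5.0990, so e_1 = (-0.1961, -0.5883, 0.7845).
r_{12} = e_1·w_2 = 1.1767.

r_{12} = 1.1767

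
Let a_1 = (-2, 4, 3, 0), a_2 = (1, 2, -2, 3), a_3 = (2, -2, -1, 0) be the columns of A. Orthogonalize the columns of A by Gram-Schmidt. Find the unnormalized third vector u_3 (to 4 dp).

a_1 = (-2, 4, 3, 0); ‖a_1‖ = 5.3852, so q_1 = (-0.3714, 0.7428, 0.5571, 0.0000).
q_1·a_2 = (-0.3714)·1 + 0.7428·2 + 0.5571·(-2) + 0.0000·3 = 0.0000.
u_2 = a_2 + 0.0000·q_1 = (1.0000, 2.0000, -2.0000, 3.0000).
‖u_2‖ = 4.2426, so q_2 = (0.2357, 0.4714, -0.4714, 0.7071).
q_1·a_3 = (-0.3714)·2 + 0.7428·(-2) + 0.5571·(-1) + 0.0000·0 = -2.7854; q_2·a_3 = 0.2357·2 + 0.4714·(-2) + (-0.4714)·(-1) + 0.7071·0 = 0.0000.
u_3 = a_3 + 2.7854·q_1 + 0.0000·q_2 = (0.9655, 0.0690, 0.5517, 0.0000).

u_3 = (0.9655, 0.0690, 0.5517, 0.0000)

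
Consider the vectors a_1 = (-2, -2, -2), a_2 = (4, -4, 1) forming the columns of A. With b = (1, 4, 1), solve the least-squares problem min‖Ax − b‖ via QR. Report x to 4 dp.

x = (-1.0663, -0.3980)

e_1 = a_1/‖a_1‖ = (-2, -2, -2)/3.4641 = (-0.5774, -0.5774, -0.5774).
r_{12} = e_1·a_2 = -0.5774.
u_2 = a_2 + 0.5774·e_1 = (3.6667, -4.3333, 0.6667).
‖u_2‖ = 5.7155, so e_2 = (0.6415, -0.7582, 0.1166).
Qᵀb = (-3.4641, -2.2745).
Back-substitute: x_2 = -2.2745/5.7155 = -0.3980.
x_1 = (-3.4641 + 0.5774·(-0.3980))/3.4641 = -1.0663.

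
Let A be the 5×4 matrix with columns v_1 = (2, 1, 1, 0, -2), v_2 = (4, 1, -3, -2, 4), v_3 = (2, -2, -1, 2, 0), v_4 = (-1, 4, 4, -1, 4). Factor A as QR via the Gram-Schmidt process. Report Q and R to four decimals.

e_1 = v_1/‖v_1‖ = (2, 1, 1, 0, -2)/3.1623 = (0.6325, 0.3162, 0.3162, 0.0000, -0.6325).
r_{12} = e_1·v_2 = -0.6325.
u_2 = v_2 + 0.6325·e_1 = (4.4000, 1.2000, -2.8000, -2.0000, 3.6000).
‖u_2‖ = 6.7528, so e_2 = (0.6516, 0.1777, -0.4146, -0.2962, 0.5331).
r_{13} = e_1·v_3 = 0.3162; r_{23} = e_2·v_3 = 0.7701.
u_3 = v_3 − 0.3162·e_1 − 0.7701·e_2 = (1.2982, -2.2368, -0.7807, 2.2281, -0.2105).
‖u_3‖ = 3.5081, so e_3 = (0.3701, -0.6376, -0.2225, 0.6351, -0.0600).
r_{14} = e_1·v_4 = -0.6325; r_{24} = e_2·v_4 = 0.8293; r_{34} = e_3·v_4 = -4.6858.
u_4 = v_4 + 0.6325·e_1 − 0.8293·e_2 + 4.6858·e_3 = (0.5937, 1.0649, 3.5011, 2.2217, 2.8767).
‖u_4‖ = 5.1918, so e_4 = (0.1144, 0.2051, 0.6743, 0.4279, 0.5541).

Q = [[0.6325, 0.6516, 0.3701, 0.1144], [0.3162, 0.1777, -0.6376, 0.2051], [0.3162, -0.4146, -0.2225, 0.6743], [0.0000, -0.2962, 0.6351, 0.4279], [-0.6325, 0.5331, -0.0600, 0.5541]], R = [[3.1623, -0.6325, 0.3162, -0.6325], [0.0000, 6.7528, 0.7701, 0.8293], [0.0000, 0.0000, 3.5081, -4.6858], [0.0000, 0.0000, 0.0000, 5.1918]]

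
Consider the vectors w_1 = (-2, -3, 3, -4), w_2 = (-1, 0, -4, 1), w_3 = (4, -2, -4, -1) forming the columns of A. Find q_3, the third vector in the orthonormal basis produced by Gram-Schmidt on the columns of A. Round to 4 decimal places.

w_1 = (-2, -3, 3, -4); ‖w_1‖ = 6.1644, so q_1 = (-0.3244, -0.4867, 0.4867, -0.6489).
q_1·w_2 = (-0.3244)·(-1) + (-0.4867)·0 + 0.4867·(-4) + (-0.6489)·1 = -2.2711.
u_2 = w_2 + 2.2711·q_1 = (-1.7368, -1.1053, -2.8947, -0.4737).
‖u_2‖ = 3.5836, so q_2 = (-0.4847, -0.3084, -0.8078, -0.1322).
q_1·w_3 = (-0.3244)·4 + (-0.4867)·(-2) + 0.4867·(-4) + (-0.6489)·(-1) = -1.6222; q_2·w_3 = (-0.4847)·4 + (-0.3084)·(-2) + (-0.8078)·(-4) + (-0.1322)·(-1) = 2.0415.
u_3 = w_3 + 1.6222·q_1 − 2.0415·q_2 = (4.4631, -2.1598, -1.5615, -1.7828).
‖u_3‖ = 5.4955, so q_3 = (0.8121, -0.3930, -0.2841, -0.3244).

q_3 = (0.8121, -0.3930, -0.2841, -0.3244)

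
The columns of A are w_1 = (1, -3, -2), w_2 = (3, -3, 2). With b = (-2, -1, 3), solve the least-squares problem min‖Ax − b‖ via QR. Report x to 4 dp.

x = (-0.5492, 0.3361)

w_1 = (1, -3, -2); ‖w_1‖ = 3.7417, so q_1 = (0.2673, -0.8018, -0.5345).
q_1·w_2 = 0.2673·3 + (-0.8018)·(-3) + (-0.5345)·2 = 2.1381.
u_2 = w_2 − 2.1381·q_1 = (2.4286, -1.2857, 3.1429).
‖u_2‖ = 4.1748, so q_2 = (0.5817, -0.3080, 0.7528).
Qᵀb = (-1.3363, 1.4030).
Back-substitute: x_2 = 1.4030/4.1748 = 0.3361.
x_1 = (-1.3363 − 2.1381·0.3361)/3.7417 = -0.5492.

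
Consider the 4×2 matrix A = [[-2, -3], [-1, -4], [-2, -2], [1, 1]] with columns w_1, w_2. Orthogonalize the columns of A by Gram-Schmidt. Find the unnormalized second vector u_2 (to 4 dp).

u_2 = (0.0000, -2.5000, 1.0000, -0.5000)

w_1 = (-2, -1, -2, 1); ‖w_1‖ = 3.1623, so q_1 = (-0.6325, -0.3162, -0.6325, 0.3162).
q_1·w_2 = (-0.6325)·(-3) + (-0.3162)·(-4) + (-0.6325)·(-2) + 0.3162·1 = 4.7434.
u_2 = w_2 − 4.7434·q_1 = (0.0000, -2.5000, 1.0000, -0.5000).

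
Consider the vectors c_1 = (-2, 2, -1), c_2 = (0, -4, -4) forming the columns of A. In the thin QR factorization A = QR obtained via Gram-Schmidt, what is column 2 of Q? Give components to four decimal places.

q_2 = (-0.1617, -0.5659, -0.8085)

c_1 = (-2, 2, -1); ‖c_1‖ = 3.0000, so q_1 = (-0.6667, 0.6667, -0.3333).
q_1·c_2 = (-0.6667)·0 + 0.6667·(-4) + (-0.3333)·(-4) = -1.3333.
u_2 = c_2 + 1.3333·q_1 = (-0.8889, -3.1111, -4.4444).
‖u_2‖ = 5.4975, so q_2 = (-0.1617, -0.5659, -0.8085).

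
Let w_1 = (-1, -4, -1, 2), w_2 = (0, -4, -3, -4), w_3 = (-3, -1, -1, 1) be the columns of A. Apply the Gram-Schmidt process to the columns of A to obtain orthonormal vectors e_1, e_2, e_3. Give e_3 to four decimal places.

e_3 = (-0.9290, 0.2604, -0.2533, -0.0704)

w_1 = (-1, -4, -1, 2); ‖w_1‖ = 4.6904, so e_1 = (-0.2132, -0.8528, -0.2132, 0.4264).
e_1·w_2 = (-0.2132)·0 + (-0.8528)·(-4) + (-0.2132)·(-3) + 0.4264·(-4) = 2.3452.
u_2 = w_2 − 2.3452·e_1 = (0.5000, -2.0000, -2.5000, -5.0000).
‖u_2‖ = 5.9582, so e_2 = (0.0839, -0.3357, -0.4196, -0.8392).
e_1·w_3 = (-0.2132)·(-3) + (-0.8528)·(-1) + (-0.2132)·(-1) + 0.4264·1 = 2.1320; e_2·w_3 = 0.0839·(-3) + (-0.3357)·(-1) + (-0.4196)·(-1) + (-0.8392)·1 = -0.3357.
u_3 = w_3 − 2.1320·e_1 + 0.3357·e_2 = (-2.5173, 0.7055, -0.6863, -0.1908).
‖u_3‖ = 2.7096, so e_3 = (-0.9290, 0.2604, -0.2533, -0.0704).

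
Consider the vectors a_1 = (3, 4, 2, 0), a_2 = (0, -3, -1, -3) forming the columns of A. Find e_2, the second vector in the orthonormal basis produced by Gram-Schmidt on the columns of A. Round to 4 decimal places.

e_1 = a_1/‖a_1‖ = (3, 4, 2, 0)/5.3852 = (0.5571, 0.7428, 0.3714, 0.0000).
r_{12} = e_1·a_2 = -2.5997.
u_2 = a_2 + 2.5997·e_1 = (1.4483, -1.0690, -0.0345, -3.0000).
‖u_2‖ = 3.4988, so e_2 = (0.4139, -0.3055, -0.0099, -0.8574).

e_2 = (0.4139, -0.3055, -0.0099, -0.8574)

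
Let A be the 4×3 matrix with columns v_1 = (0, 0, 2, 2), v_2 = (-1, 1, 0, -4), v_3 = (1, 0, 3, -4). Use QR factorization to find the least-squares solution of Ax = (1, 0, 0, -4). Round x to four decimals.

x = (-1.0203, -0.1919, 0.6860)

v_1 = (0, 0, 2, 2); ‖v_1‖ = 2.8284, so q_1 = (0.0000, 0.0000, 0.7071, 0.7071).
q_1·v_2 = 0.0000·(-1) + 0.0000·1 + 0.7071·0 + 0.7071·(-4) = -2.8284.
u_2 = v_2 + 2.8284·q_1 = (-1.0000, 1.0000, 2.0000, -2.0000).
‖u_2‖ = 3.1623, so q_2 = (-0.3162, 0.3162, 0.6325, -0.6325).
q_1·v_3 = 0.0000·1 + 0.0000·0 + 0.7071·3 + 0.7071·(-4) = -0.7071; q_2·v_3 = (-0.3162)·1 + 0.3162·0 + 0.6325·3 + (-0.6325)·(-4) = 4.1110.
u_3 = v_3 + 0.7071·q_1 − 4.1110·q_2 = (2.3000, -1.3000, 0.9000, -0.9000).
‖u_3‖ = 2.9326, so q_3 = (0.7843, -0.4433, 0.3069, -0.3069).
Qᵀb = (-2.8284, 2.2136, 2.0119).
Back-substitute: x_3 = 2.0119/2.9326 = 0.6860.
x_2 = (2.2136 − 4.1110·0.6860)/3.1623 = -0.1919.
x_1 = (-2.8284 + 2.8284·(-0.1919) + 0.7071·0.6860)/2.8284 = -1.0203.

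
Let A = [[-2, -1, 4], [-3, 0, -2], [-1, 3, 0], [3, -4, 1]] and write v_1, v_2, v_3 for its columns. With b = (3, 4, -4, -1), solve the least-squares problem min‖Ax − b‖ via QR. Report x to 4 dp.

x = (-1.4089, -1.2040, -0.2487)

v_1 = (-2, -3, -1, 3); ‖v_1‖ = 4.7958, so e_1 = (-0.4170, -0.6255, -0.2085, 0.6255).
e_1·v_2 = (-0.4170)·(-1) + (-0.6255)·0 + (-0.2085)·3 + 0.6255·(-4) = -2.7107.
u_2 = v_2 + 2.7107·e_1 = (-2.1304, -1.6957, 2.4348, -2.3043).
‖u_2‖ = 4.3188, so e_2 = (-0.4933, -0.3926, 0.5638, -0.5336).
e_1·v_3 = (-0.4170)·4 + (-0.6255)·(-2) + (-0.2085)·0 + 0.6255·1 = 0.2085; e_2·v_3 = (-0.4933)·4 + (-0.3926)·(-2) + 0.5638·0 + (-0.5336)·1 = -1.7215.
u_3 = v_3 − 0.2085·e_1 + 1.7215·e_2 = (3.2378, -2.5455, 1.0140, -0.0490).
‖u_3‖ = 4.2418, so e_3 = (0.7633, -0.6001, 0.2390, -0.0115).
Qᵀb = (-3.5447, -4.7718, -1.0551).
Back-substitute: x_3 = -1.0551/4.2418 = -0.2487.
x_2 = (-4.7718 + 1.7215·(-0.2487))/4.3188 = -1.2040.
x_1 = (-3.5447 + 2.7107·(-1.2040) − 0.2085·(-0.2487))/4.7958 = -1.4089.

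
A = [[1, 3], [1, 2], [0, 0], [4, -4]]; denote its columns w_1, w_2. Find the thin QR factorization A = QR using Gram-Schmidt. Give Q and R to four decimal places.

Q = [[0.2357, 0.7651], [0.2357, 0.5532], [0.0000, 0.0000], [0.9428, -0.3296]], R = [[4.2426, -2.5927], [0.0000, 4.7199]]

e_1 = w_1/‖w_1‖ = (1, 1, 0, 4)/4.2426 = (0.2357, 0.2357, 0.0000, 0.9428).
r_{12} = e_1·w_2 = -2.5927.
u_2 = w_2 + 2.5927·e_1 = (3.6111, 2.6111, 0.0000, -1.5556).
‖u_2‖ = 4.7199, so e_2 = (0.7651, 0.5532, 0.0000, -0.3296).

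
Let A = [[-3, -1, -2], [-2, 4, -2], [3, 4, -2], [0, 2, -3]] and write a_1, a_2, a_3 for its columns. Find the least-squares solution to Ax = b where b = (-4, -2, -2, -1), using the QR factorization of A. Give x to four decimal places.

x = (0.2658, 0.0681, 0.9190)

a_1 = (-3, -2, 3, 0); ‖a_1‖ = 4.6904, so e_1 = (-0.6396, -0.4264, 0.6396, 0.0000).
e_1·a_2 = (-0.6396)·(-1) + (-0.4264)·4 + 0.6396·4 + 0.0000·2 = 1.4924.
u_2 = a_2 − 1.4924·e_1 = (-0.0455, 4.6364, 3.0455, 2.0000).
‖u_2‖ = 5.8968, so e_2 = (-0.0077, 0.7862, 0.5165, 0.3392).
e_1·a_3 = (-0.6396)·(-2) + (-0.4264)·(-2) + 0.6396·(-2) + 0.0000·(-3) = 0.8528; e_2·a_3 = (-0.0077)·(-2) + 0.7862·(-2) + 0.5165·(-2) + 0.3392·(-3) = -3.6075.
u_3 = a_3 − 0.8528·e_1 + 3.6075·e_2 = (-1.4824, 1.2000, -0.6824, -1.7765).
‖u_3‖ = 2.6942, so e_3 = (-0.5502, 0.4454, -0.2533, -0.6594).
Qᵀb = (2.1320, -2.9137, 2.4759).
Back-substitute: x_3 = 2.4759/2.6942 = 0.9190.
x_2 = (-2.9137 + 3.6075·0.9190)/5.8968 = 0.0681.
x_1 = (2.1320 − 1.4924·0.0681 − 0.8528·0.9190)/4.6904 = 0.2658.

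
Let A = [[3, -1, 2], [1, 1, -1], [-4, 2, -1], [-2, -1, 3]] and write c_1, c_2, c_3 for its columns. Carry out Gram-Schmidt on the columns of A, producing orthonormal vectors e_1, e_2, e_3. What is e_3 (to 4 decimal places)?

c_1 = (3, 1, -4, -2); ‖c_1‖ = 5.4772, so e_1 = (0.5477, 0.1826, -0.7303, -0.3651).
e_1·c_2 = 0.5477·(-1) + 0.1826·1 + (-0.7303)·2 + (-0.3651)·(-1) = -1.4606.
u_2 = c_2 + 1.4606·e_1 = (-0.2000, 1.2667, 0.9333, -1.5333).
‖u_2‖ = 2.2061, so e_2 = (-0.0907, 0.5742, 0.4231, -0.6951).
e_1·c_3 = 0.5477·2 + 0.1826·(-1) + (-0.7303)·(-1) + (-0.3651)·3 = 0.5477; e_2·c_3 = (-0.0907)·2 + 0.5742·(-1) + 0.4231·(-1) + (-0.6951)·3 = -3.2637.
u_3 = c_3 − 0.5477·e_1 + 3.2637·e_2 = (1.4041, 0.7740, 0.7808, 0.9315).
‖u_3‖ = 2.0120, so e_3 = (0.6979, 0.3847, 0.3881, 0.4630).

e_3 = (0.6979, 0.3847, 0.3881, 0.4630)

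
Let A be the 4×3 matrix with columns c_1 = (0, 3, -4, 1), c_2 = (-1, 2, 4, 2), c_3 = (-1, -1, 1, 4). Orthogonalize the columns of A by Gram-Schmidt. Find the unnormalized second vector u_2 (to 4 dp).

u_2 = (-1.0000, 2.9231, 2.7692, 2.3077)

c_1 = (0, 3, -4, 1); ‖c_1‖ = 5.0990, so e_1 = (0.0000, 0.5883, -0.7845, 0.1961).
e_1·c_2 = 0.0000·(-1) + 0.5883·2 + (-0.7845)·4 + 0.1961·2 = -1.5689.
u_2 = c_2 + 1.5689·e_1 = (-1.0000, 2.9231, 2.7692, 2.3077).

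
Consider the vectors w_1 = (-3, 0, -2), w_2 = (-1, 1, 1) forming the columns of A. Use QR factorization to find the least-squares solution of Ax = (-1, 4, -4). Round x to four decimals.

x = (0.8421, 0.0526)

w_1 = (-3, 0, -2); ‖w_1‖ = 3.6056, so e_1 = (-0.8321, 0.0000, -0.5547).
e_1·w_2 = (-0.8321)·(-1) + 0.0000·1 + (-0.5547)·1 = 0.2774.
u_2 = w_2 − 0.2774·e_1 = (-0.7692, 1.0000, 1.1538).
‖u_2‖ = 1.7097, so e_2 = (-0.4499, 0.5849, 0.6749).
Qᵀb = (3.0509, 0.0900).
Back-substitute: x_2 = 0.0900/1.7097 = 0.0526.
x_1 = (3.0509 − 0.2774·0.0526)/3.6056 = 0.8421.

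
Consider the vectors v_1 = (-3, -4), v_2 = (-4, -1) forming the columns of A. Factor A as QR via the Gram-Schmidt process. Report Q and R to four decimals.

Q = [[-0.6000, -0.8000], [-0.8000, 0.6000]], R = [[5.0000, 3.2000], [0.0000, 2.6000]]

e_1 = v_1/‖v_1‖ = (-3, -4)/5.0000 = (-0.6000, -0.8000).
r_{12} = e_1·v_2 = 3.2000.
u_2 = v_2 − 3.2000·e_1 = (-2.0800, 1.5600).
‖u_2‖ = 2.6000, so e_2 = (-0.8000, 0.6000).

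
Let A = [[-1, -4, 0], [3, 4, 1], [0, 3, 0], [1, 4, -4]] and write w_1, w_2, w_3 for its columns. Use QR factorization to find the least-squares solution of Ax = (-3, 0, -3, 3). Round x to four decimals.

w_1 = (-1, 3, 0, 1); ‖w_1‖ = 3.3166, so q_1 = (-0.3015, 0.9045, 0.0000, 0.3015).
q_1·w_2 = (-0.3015)·(-4) + 0.9045·4 + 0.0000·3 + 0.3015·4 = 6.0302.
u_2 = w_2 − 6.0302·q_1 = (-2.1818, -1.4545, 3.0000, 2.1818).
‖u_2‖ = 4.5427, so q_2 = (-0.4803, -0.3202, 0.6604, 0.4803).
q_1·w_3 = (-0.3015)·0 + 0.9045·1 + 0.0000·0 + 0.3015·(-4) = -0.3015; q_2·w_3 = (-0.4803)·0 + (-0.3202)·1 + 0.6604·0 + 0.4803·(-4) = -2.2413.
u_3 = w_3 + 0.3015·q_1 + 2.2413·q_2 = (-1.1674, 0.5551, 1.4802, -2.8326).
‖u_3‖ = 3.4475, so q_3 = (-0.3386, 0.1610, 0.4293, -0.8216).
Qᵀb = (1.8091, 0.9005, -2.7371).
Back-substitute: x_3 = -2.7371/3.4475 = -0.7939.
x_2 = (0.9005 + 2.2413·(-0.7939))/4.5427 = -0.1935.
x_1 = (1.8091 − 6.0302·(-0.1935) + 0.3015·(-0.7939))/3.3166 = 0.8251.

x = (0.8251, -0.1935, -0.7939)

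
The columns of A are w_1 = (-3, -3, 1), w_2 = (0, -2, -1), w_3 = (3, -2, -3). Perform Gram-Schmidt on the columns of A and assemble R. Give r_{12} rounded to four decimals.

r_{12} = 1.1471

q_1 = w_1/‖w_1‖ = (-3, -3, 1)/4.3589 = (-0.6882, -0.6882, 0.2294).
r_{12} = q_1·w_2 = 1.1471.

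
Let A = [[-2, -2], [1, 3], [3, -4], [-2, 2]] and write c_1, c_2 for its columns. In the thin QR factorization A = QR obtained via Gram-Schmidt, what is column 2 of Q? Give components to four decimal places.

c_1 = (-2, 1, 3, -2); ‖c_1‖ = 4.2426, so e_1 = (-0.4714, 0.2357, 0.7071, -0.4714).
e_1·c_2 = (-0.4714)·(-2) + 0.2357·3 + 0.7071·(-4) + (-0.4714)·2 = -2.1213.
u_2 = c_2 + 2.1213·e_1 = (-3.0000, 3.5000, -2.5000, 1.0000).
‖u_2‖ = 5.3385, so e_2 = (-0.5620, 0.6556, -0.4683, 0.1873).

e_2 = (-0.5620, 0.6556, -0.4683, 0.1873)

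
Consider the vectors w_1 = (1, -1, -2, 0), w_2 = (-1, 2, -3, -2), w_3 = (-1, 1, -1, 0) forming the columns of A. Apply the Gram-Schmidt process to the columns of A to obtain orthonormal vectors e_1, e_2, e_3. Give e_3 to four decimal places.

e_3 = (-0.5025, 0.1005, -0.3015, 0.8040)

w_1 = (1, -1, -2, 0); ‖w_1‖ = 2.4495, so e_1 = (0.4082, -0.4082, -0.8165, 0.0000).
e_1·w_2 = 0.4082·(-1) + (-0.4082)·2 + (-0.8165)·(-3) + 0.0000·(-2) = 1.2247.
u_2 = w_2 − 1.2247·e_1 = (-1.5000, 2.5000, -2.0000, -2.0000).
‖u_2‖ = 4.0620, so e_2 = (-0.3693, 0.6155, -0.4924, -0.4924).
e_1·w_3 = 0.4082·(-1) + (-0.4082)·1 + (-0.8165)·(-1) + 0.0000·0 = 0.0000; e_2·w_3 = (-0.3693)·(-1) + 0.6155·1 + (-0.4924)·(-1) + (-0.4924)·0 = 1.4771.
u_3 = w_3 + 0.0000·e_1 − 1.4771·e_2 = (-0.4545, 0.0909, -0.2727, 0.7273).
‖u_3‖ = 0.9045, so e_3 = (-0.5025, 0.1005, -0.3015, 0.8040).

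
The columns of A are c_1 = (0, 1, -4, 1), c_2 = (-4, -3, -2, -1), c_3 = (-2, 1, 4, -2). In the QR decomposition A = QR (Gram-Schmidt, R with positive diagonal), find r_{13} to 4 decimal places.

q_1 = c_1/‖c_1‖ = (0, 1, -4, 1)/4.2426 = (0.0000, 0.2357, -0.9428, 0.2357).
r_{13} = q_1·c_3 = -4.0069.

r_{13} = -4.0069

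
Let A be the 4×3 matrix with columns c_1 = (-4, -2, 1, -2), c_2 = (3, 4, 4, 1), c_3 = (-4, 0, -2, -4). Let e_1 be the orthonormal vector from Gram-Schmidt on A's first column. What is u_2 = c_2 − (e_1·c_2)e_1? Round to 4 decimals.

u_2 = (0.1200, 2.5600, 4.7200, -0.4400)

c_1 = (-4, -2, 1, -2); ‖c_1‖ = 5.0000, so e_1 = (-0.8000, -0.4000, 0.2000, -0.4000).
e_1·c_2 = (-0.8000)·3 + (-0.4000)·4 + 0.2000·4 + (-0.4000)·1 = -3.6000.
u_2 = c_2 + 3.6000·e_1 = (0.1200, 2.5600, 4.7200, -0.4400).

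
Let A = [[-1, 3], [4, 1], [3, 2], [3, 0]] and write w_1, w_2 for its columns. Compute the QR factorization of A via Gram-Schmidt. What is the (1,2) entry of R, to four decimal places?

r_{12} = 1.1832

q_1 = w_1/‖w_1‖ = (-1, 4, 3, 3)/5.9161 = (-0.1690, 0.6761, 0.5071, 0.5071).
r_{12} = q_1·w_2 = 1.1832.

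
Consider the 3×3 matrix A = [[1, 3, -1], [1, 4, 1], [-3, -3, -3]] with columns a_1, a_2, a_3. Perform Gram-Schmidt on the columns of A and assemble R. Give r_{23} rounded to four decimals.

r_{23} = -0.9437

a_1 = (1, 1, -3); ‖a_1‖ = 3.3166, so q_1 = (0.3015, 0.3015, -0.9045).
q_1·a_2 = 0.3015·3 + 0.3015·4 + (-0.9045)·(-3) = 4.8242.
u_2 = a_2 − 4.8242·q_1 = (1.5455, 2.5455, 1.3636).
‖u_2‖ = 3.2753, so q_2 = (0.4719, 0.7772, 0.4163).
r_{23} = q_2·a_3 = -0.9437.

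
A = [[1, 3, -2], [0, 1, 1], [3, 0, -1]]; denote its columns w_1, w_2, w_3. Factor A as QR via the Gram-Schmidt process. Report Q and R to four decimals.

Q = [[0.3162, 0.8950, -0.3145], [0.0000, 0.3315, 0.9435], [0.9487, -0.2983, 0.1048]], R = [[3.1623, 0.9487, -1.5811], [0.0000, 3.0166, -1.1602], [0.0000, 0.0000, 1.4676]]

w_1 = (1, 0, 3); ‖w_1‖ = 3.1623, so q_1 = (0.3162, 0.0000, 0.9487).
q_1·w_2 = 0.3162·3 + 0.0000·1 + 0.9487·0 = 0.9487.
u_2 = w_2 − 0.9487·q_1 = (2.7000, 1.0000, -0.9000).
‖u_2‖ = 3.0166, so q_2 = (0.8950, 0.3315, -0.2983).
q_1·w_3 = 0.3162·(-2) + 0.0000·1 + 0.9487·(-1) = -1.5811; q_2·w_3 = 0.8950·(-2) + 0.3315·1 + (-0.2983)·(-1) = -1.1602.
u_3 = w_3 + 1.5811·q_1 + 1.1602·q_2 = (-0.4615, 1.3846, 0.1538).
‖u_3‖ = 1.4676, so q_3 = (-0.3145, 0.9435, 0.1048).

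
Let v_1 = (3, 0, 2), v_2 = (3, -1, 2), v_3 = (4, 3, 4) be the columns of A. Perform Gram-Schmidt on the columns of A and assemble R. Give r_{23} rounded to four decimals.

r_{23} = -3.0000

v_1 = (3, 0, 2); ‖v_1‖ = 3.6056, so e_1 = (0.8321, 0.0000, 0.5547).
e_1·v_2 = 0.8321·3 + 0.0000·(-1) + 0.5547·2 = 3.6056.
u_2 = v_2 − 3.6056·e_1 = (0.0000, -1.0000, 0.0000).
‖u_2‖ = 1.0000, so e_2 = (0.0000, -1.0000, 0.0000).
r_{23} = e_2·v_3 = -3.0000.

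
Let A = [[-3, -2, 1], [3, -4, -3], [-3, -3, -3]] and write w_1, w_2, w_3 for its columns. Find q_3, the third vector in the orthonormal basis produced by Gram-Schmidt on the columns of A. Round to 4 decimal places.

w_1 = (-3, 3, -3); ‖w_1‖ = 5.1962, so q_1 = (-0.5774, 0.5774, -0.5774).
q_1·w_2 = (-0.5774)·(-2) + 0.5774·(-4) + (-0.5774)·(-3) = 0.5774.
u_2 = w_2 − 0.5774·q_1 = (-1.6667, -4.3333, -2.6667).
‖u_2‖ = 5.3541, so q_2 = (-0.3113, -0.8093, -0.4981).
q_1·w_3 = (-0.5774)·1 + 0.5774·(-3) + (-0.5774)·(-3) = -0.5774; q_2·w_3 = (-0.3113)·1 + (-0.8093)·(-3) + (-0.4981)·(-3) = 3.6109.
u_3 = w_3 + 0.5774·q_1 − 3.6109·q_2 = (1.7907, 0.2558, -1.5349).
‖u_3‖ = 2.3723, so q_3 = (0.7548, 0.1078, -0.6470).

q_3 = (0.7548, 0.1078, -0.6470)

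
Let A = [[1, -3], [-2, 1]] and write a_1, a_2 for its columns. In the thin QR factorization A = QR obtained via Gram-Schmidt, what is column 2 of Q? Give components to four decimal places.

e_1 = a_1/‖a_1‖ = (1, -2)/2.2361 = (0.4472, -0.8944).
r_{12} = e_1·a_2 = -2.2361.
u_2 = a_2 + 2.2361·e_1 = (-2.0000, -1.0000).
‖u_2‖ = 2.2361, so e_2 = (-0.8944, -0.4472).

e_2 = (-0.8944, -0.4472)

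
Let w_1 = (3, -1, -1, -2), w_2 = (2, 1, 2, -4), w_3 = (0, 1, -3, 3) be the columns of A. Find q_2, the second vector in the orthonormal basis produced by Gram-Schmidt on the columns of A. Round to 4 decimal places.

q_2 = (-0.0486, 0.4212, 0.6642, -0.6156)

w_1 = (3, -1, -1, -2); ‖w_1‖ = 3.8730, so q_1 = (0.7746, -0.2582, -0.2582, -0.5164).
q_1·w_2 = 0.7746·2 + (-0.2582)·1 + (-0.2582)·2 + (-0.5164)·(-4) = 2.8402.
u_2 = w_2 − 2.8402·q_1 = (-0.2000, 1.7333, 2.7333, -2.5333).
‖u_2‖ = 4.1150, so q_2 = (-0.0486, 0.4212, 0.6642, -0.6156).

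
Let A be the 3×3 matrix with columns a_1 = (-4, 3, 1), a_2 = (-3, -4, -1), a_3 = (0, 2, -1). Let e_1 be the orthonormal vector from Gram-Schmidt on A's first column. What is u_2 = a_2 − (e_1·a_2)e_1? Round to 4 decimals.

u_2 = (-3.1538, -3.8846, -0.9615)

a_1 = (-4, 3, 1); ‖a_1‖ = 5.0990, so e_1 = (-0.7845, 0.5883, 0.1961).
e_1·a_2 = (-0.7845)·(-3) + 0.5883·(-4) + 0.1961·(-1) = -0.1961.
u_2 = a_2 + 0.1961·e_1 = (-3.1538, -3.8846, -0.9615).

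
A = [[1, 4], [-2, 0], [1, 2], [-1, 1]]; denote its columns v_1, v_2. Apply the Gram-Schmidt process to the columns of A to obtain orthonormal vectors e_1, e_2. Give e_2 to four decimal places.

v_1 = (1, -2, 1, -1); ‖v_1‖ = 2.6458, so e_1 = (0.3780, -0.7559, 0.3780, -0.3780).
e_1·v_2 = 0.3780·4 + (-0.7559)·0 + 0.3780·2 + (-0.3780)·1 = 1.8898.
u_2 = v_2 − 1.8898·e_1 = (3.2857, 1.4286, 1.2857, 1.7143).
‖u_2‖ = 4.1748, so e_2 = (0.7870, 0.3422, 0.3080, 0.4106).

e_2 = (0.7870, 0.3422, 0.3080, 0.4106)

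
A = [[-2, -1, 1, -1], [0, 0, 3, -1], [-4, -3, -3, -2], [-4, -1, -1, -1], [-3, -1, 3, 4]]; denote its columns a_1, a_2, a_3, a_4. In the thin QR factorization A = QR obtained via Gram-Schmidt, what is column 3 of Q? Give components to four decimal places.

e_3 = (0.2821, 0.6348, -0.1411, -0.4232, 0.5643)

a_1 = (-2, 0, -4, -4, -3); ‖a_1‖ = 6.7082, so e_1 = (-0.2981, 0.0000, -0.5963, -0.5963, -0.4472).
e_1·a_2 = (-0.2981)·(-1) + 0.0000·0 + (-0.5963)·(-3) + (-0.5963)·(-1) + (-0.4472)·(-1) = 3.1305.
u_2 = a_2 − 3.1305·e_1 = (-0.0667, 0.0000, -1.1333, 0.8667, 0.4000).
‖u_2‖ = 1.4832, so e_2 = (-0.0449, 0.0000, -0.7641, 0.5843, 0.2697).
e_1·a_3 = (-0.2981)·1 + 0.0000·3 + (-0.5963)·(-3) + (-0.5963)·(-1) + (-0.4472)·3 = 0.7454; e_2·a_3 = (-0.0449)·1 + 0.0000·3 + (-0.7641)·(-3) + 0.5843·(-1) + 0.2697·3 = 2.4721.
u_3 = a_3 − 0.7454·e_1 − 2.4721·e_2 = (1.3333, 3.0000, -0.6667, -2.0000, 2.6667).
‖u_3‖ = 4.7258, so e_3 = (0.2821, 0.6348, -0.1411, -0.4232, 0.5643).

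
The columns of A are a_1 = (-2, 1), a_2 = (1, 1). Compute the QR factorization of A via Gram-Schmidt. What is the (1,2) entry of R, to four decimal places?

r_{12} = -0.4472

q_1 = a_1/‖a_1‖ = (-2, 1)/2.2361 = (-0.8944, 0.4472).
r_{12} = q_1·a_2 = -0.4472.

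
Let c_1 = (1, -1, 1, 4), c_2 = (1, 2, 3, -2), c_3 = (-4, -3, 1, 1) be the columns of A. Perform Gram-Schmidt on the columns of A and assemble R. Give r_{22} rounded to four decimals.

c_1 = (1, -1, 1, 4); ‖c_1‖ = 4.3589, so q_1 = (0.2294, -0.2294, 0.2294, 0.9177).
q_1·c_2 = 0.2294·1 + (-0.2294)·2 + 0.2294·3 + 0.9177·(-2) = -1.3765.
u_2 = c_2 + 1.3765·q_1 = (1.3158, 1.6842, 3.3158, -0.7368).
r_{22} = ‖u_2‖ = 4.0131.

r_{22} = 4.0131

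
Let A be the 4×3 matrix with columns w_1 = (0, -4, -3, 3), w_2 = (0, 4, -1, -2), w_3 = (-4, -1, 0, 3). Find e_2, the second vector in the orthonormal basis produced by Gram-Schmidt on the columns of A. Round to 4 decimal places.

e_2 = (0.0000, 0.5477, -0.8306, -0.1004)

e_1 = w_1/‖w_1‖ = (0, -4, -3, 3)/5.8310 = (0.0000, -0.6860, -0.5145, 0.5145).
r_{12} = e_1·w_2 = -3.2585.
u_2 = w_2 + 3.2585·e_1 = (0.0000, 1.7647, -2.6765, -0.3235).
‖u_2‖ = 3.2222, so e_2 = (0.0000, 0.5477, -0.8306, -0.1004).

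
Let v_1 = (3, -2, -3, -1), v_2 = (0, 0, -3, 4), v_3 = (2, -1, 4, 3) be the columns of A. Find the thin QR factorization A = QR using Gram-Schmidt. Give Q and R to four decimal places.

Q = [[0.6255, -0.1334, 0.5606], [-0.4170, 0.0889, -0.3105], [-0.6255, -0.4801, 0.6141], [-0.2085, 0.8624, 0.4606]], R = [[4.7958, 1.0426, -1.4596], [0.0000, 4.8901, 0.3112], [0.0000, 0.0000, 5.2700]]

q_1 = v_1/‖v_1‖ = (3, -2, -3, -1)/4.7958 = (0.6255, -0.4170, -0.6255, -0.2085).
r_{12} = q_1·v_2 = 1.0426.
u_2 = v_2 − 1.0426·q_1 = (-0.6522, 0.4348, -2.3478, 4.2174).
‖u_2‖ = 4.8901, so q_2 = (-0.1334, 0.0889, -0.4801, 0.8624).
r_{13} = q_1·v_3 = -1.4596; r_{23} = q_2·v_3 = 0.3112.
u_3 = v_3 + 1.4596·q_1 − 0.3112·q_2 = (2.9545, -1.6364, 3.2364, 2.4273).
‖u_3‖ = 5.2700, so q_3 = (0.5606, -0.3105, 0.6141, 0.4606).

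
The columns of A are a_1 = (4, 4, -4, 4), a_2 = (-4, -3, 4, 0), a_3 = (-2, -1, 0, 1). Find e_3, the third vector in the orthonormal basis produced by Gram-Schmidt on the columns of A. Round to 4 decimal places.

e_3 = (-0.5820, -0.2517, -0.7707, 0.0629)

a_1 = (4, 4, -4, 4); ‖a_1‖ = 8.0000, so e_1 = (0.5000, 0.5000, -0.5000, 0.5000).
e_1·a_2 = 0.5000·(-4) + 0.5000·(-3) + (-0.5000)·4 + 0.5000·0 = -5.5000.
u_2 = a_2 + 5.5000·e_1 = (-1.2500, -0.2500, 1.2500, 2.7500).
‖u_2‖ = 3.2787, so e_2 = (-0.3812, -0.0762, 0.3812, 0.8387).
e_1·a_3 = 0.5000·(-2) + 0.5000·(-1) + (-0.5000)·0 + 0.5000·1 = -1.0000; e_2·a_3 = (-0.3812)·(-2) + (-0.0762)·(-1) + 0.3812·0 + 0.8387·1 = 1.6775.
u_3 = a_3 + 1.0000·e_1 − 1.6775·e_2 = (-0.8605, -0.3721, -1.1395, 0.0930).
‖u_3‖ = 1.4785, so e_3 = (-0.5820, -0.2517, -0.7707, 0.0629).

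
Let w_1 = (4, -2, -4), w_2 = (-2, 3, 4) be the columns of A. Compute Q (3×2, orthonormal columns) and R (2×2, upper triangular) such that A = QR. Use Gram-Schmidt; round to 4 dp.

Q = [[0.6667, 0.6667], [-0.3333, 0.6667], [-0.6667, 0.3333]], R = [[6.0000, -5.0000], [0.0000, 2.0000]]

w_1 = (4, -2, -4); ‖w_1‖ = 6.0000, so e_1 = (0.6667, -0.3333, -0.6667).
e_1·w_2 = 0.6667·(-2) + (-0.3333)·3 + (-0.6667)·4 = -5.0000.
u_2 = w_2 + 5.0000·e_1 = (1.3333, 1.3333, 0.6667).
‖u_2‖ = 2.0000, so e_2 = (0.6667, 0.6667, 0.3333).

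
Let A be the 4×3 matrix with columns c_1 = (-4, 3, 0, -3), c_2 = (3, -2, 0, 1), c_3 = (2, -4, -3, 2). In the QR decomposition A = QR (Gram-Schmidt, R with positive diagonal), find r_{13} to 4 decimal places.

c_1 = (-4, 3, 0, -3); ‖c_1‖ = 5.8310, so e_1 = (-0.6860, 0.5145, 0.0000, -0.5145).
r_{13} = e_1·c_3 = -4.4590.

r_{13} = -4.4590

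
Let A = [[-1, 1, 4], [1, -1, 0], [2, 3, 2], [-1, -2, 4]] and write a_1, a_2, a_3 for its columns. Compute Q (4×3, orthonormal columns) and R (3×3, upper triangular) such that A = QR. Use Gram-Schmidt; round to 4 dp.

Q = [[-0.3780, 0.5915, 0.4340], [0.3780, -0.5915, 0.2876], [0.7559, 0.4095, 0.4393], [-0.3780, -0.3640, 0.7321]], R = [[2.6458, 2.2678, -1.5119], [0.0000, 3.1396, 1.7291], [0.0000, 0.0000, 5.5430]]

a_1 = (-1, 1, 2, -1); ‖a_1‖ = 2.6458, so e_1 = (-0.3780, 0.3780, 0.7559, -0.3780).
e_1·a_2 = (-0.3780)·1 + 0.3780·(-1) + 0.7559·3 + (-0.3780)·(-2) = 2.2678.
u_2 = a_2 − 2.2678·e_1 = (1.8571, -1.8571, 1.2857, -1.1429).
‖u_2‖ = 3.1396, so e_2 = (0.5915, -0.5915, 0.4095, -0.3640).
e_1·a_3 = (-0.3780)·4 + 0.3780·0 + 0.7559·2 + (-0.3780)·4 = -1.5119; e_2·a_3 = 0.5915·4 + (-0.5915)·0 + 0.4095·2 + (-0.3640)·4 = 1.7291.
u_3 = a_3 + 1.5119·e_1 − 1.7291·e_2 = (2.4058, 1.5942, 2.4348, 4.0580).
‖u_3‖ = 5.5430, so e_3 = (0.4340, 0.2876, 0.4393, 0.7321).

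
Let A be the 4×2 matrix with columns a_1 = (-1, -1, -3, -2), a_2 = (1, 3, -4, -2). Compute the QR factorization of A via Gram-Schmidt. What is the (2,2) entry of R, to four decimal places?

r_{22} = 4.5166

a_1 = (-1, -1, -3, -2); ‖a_1‖ = 3.8730, so e_1 = (-0.2582, -0.2582, -0.7746, -0.5164).
e_1·a_2 = (-0.2582)·1 + (-0.2582)·3 + (-0.7746)·(-4) + (-0.5164)·(-2) = 3.0984.
u_2 = a_2 − 3.0984·e_1 = (1.8000, 3.8000, -1.6000, -0.4000).
r_{22} = ‖u_2‖ = 4.5166.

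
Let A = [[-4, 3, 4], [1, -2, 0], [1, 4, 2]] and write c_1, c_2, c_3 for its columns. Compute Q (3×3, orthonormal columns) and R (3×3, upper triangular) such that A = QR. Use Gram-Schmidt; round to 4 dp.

Q = [[-0.9428, 0.1606, 0.2921], [0.2357, -0.2983, 0.9249], [0.2357, 0.9409, 0.2434]], R = [[4.2426, -2.3570, -3.2998], [0.0000, 4.8419, 2.5242], [0.0000, 0.0000, 1.6551]]

c_1 = (-4, 1, 1); ‖c_1‖ = 4.2426, so q_1 = (-0.9428, 0.2357, 0.2357).
q_1·c_2 = (-0.9428)·3 + 0.2357·(-2) + 0.2357·4 = -2.3570.
u_2 = c_2 + 2.3570·q_1 = (0.7778, -1.4444, 4.5556).
‖u_2‖ = 4.8419, so q_2 = (0.1606, -0.2983, 0.9409).
q_1·c_3 = (-0.9428)·4 + 0.2357·0 + 0.2357·2 = -3.2998; q_2·c_3 = 0.1606·4 + (-0.2983)·0 + 0.9409·2 = 2.5242.
u_3 = c_3 + 3.2998·q_1 − 2.5242·q_2 = (0.4834, 1.5308, 0.4028).
‖u_3‖ = 1.6551, so q_3 = (0.2921, 0.9249, 0.2434).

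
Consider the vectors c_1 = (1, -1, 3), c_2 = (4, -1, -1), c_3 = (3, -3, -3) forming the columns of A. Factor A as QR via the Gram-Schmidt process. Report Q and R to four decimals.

c_1 = (1, -1, 3); ‖c_1‖ = 3.3166, so q_1 = (0.3015, -0.3015, 0.9045).
q_1·c_2 = 0.3015·4 + (-0.3015)·(-1) + 0.9045·(-1) = 0.6030.
u_2 = c_2 − 0.6030·q_1 = (3.8182, -0.8182, -1.5455).
‖u_2‖ = 4.1996, so q_2 = (0.9092, -0.1948, -0.3680).
q_1·c_3 = 0.3015·3 + (-0.3015)·(-3) + 0.9045·(-3) = -0.9045; q_2·c_3 = 0.9092·3 + (-0.1948)·(-3) + (-0.3680)·(-3) = 4.4160.
u_3 = c_3 + 0.9045·q_1 − 4.4160·q_2 = (-0.7423, -2.4124, -0.5567).
‖u_3‖ = 2.5846, so q_3 = (-0.2872, -0.9333, -0.2154).

Q = [[0.3015, 0.9092, -0.2872], [-0.3015, -0.1948, -0.9333], [0.9045, -0.3680, -0.2154]], R = [[3.3166, 0.6030, -0.9045], [0.0000, 4.1996, 4.4160], [0.0000, 0.0000, 2.5846]]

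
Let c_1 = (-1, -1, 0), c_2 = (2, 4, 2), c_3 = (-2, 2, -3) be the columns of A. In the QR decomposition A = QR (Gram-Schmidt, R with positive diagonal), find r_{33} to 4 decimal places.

c_1 = (-1, -1, 0); ‖c_1‖ = 1.4142, so q_1 = (-0.7071, -0.7071, 0.0000).
q_1·c_2 = (-0.7071)·2 + (-0.7071)·4 + 0.0000·2 = -4.2426.
u_2 = c_2 + 4.2426·q_1 = (-1.0000, 1.0000, 2.0000).
‖u_2‖ = 2.4495, so q_2 = (-0.4082, 0.4082, 0.8165).
q_1·c_3 = (-0.7071)·(-2) + (-0.7071)·2 + 0.0000·(-3) = 0.0000; q_2·c_3 = (-0.4082)·(-2) + 0.4082·2 + 0.8165·(-3) = -0.8165.
u_3 = c_3 + 0.0000·q_1 + 0.8165·q_2 = (-2.3333, 2.3333, -2.3333).
r_{33} = ‖u_3‖ = 4.0415.

r_{33} = 4.0415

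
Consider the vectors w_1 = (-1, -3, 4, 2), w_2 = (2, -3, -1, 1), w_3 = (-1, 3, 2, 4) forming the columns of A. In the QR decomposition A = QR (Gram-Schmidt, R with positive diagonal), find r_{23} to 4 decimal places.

r_{23} = -2.7454

q_1 = w_1/‖w_1‖ = (-1, -3, 4, 2)/5.4772 = (-0.1826, -0.5477, 0.7303, 0.3651).
r_{12} = q_1·w_2 = 0.9129.
u_2 = w_2 − 0.9129·q_1 = (2.1667, -2.5000, -1.6667, 0.6667).
‖u_2‖ = 3.7639, so q_2 = (0.5756, -0.6642, -0.4428, 0.1771).
r_{23} = q_2·w_3 = -2.7454.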